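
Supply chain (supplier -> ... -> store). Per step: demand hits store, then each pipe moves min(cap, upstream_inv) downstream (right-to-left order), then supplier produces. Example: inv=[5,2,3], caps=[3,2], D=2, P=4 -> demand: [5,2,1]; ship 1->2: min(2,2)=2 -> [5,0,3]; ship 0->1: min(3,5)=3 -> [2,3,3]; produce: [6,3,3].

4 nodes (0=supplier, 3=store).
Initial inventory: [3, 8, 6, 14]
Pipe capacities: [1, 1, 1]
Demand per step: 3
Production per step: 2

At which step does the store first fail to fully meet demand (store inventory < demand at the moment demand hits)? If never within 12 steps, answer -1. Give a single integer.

Step 1: demand=3,sold=3 ship[2->3]=1 ship[1->2]=1 ship[0->1]=1 prod=2 -> [4 8 6 12]
Step 2: demand=3,sold=3 ship[2->3]=1 ship[1->2]=1 ship[0->1]=1 prod=2 -> [5 8 6 10]
Step 3: demand=3,sold=3 ship[2->3]=1 ship[1->2]=1 ship[0->1]=1 prod=2 -> [6 8 6 8]
Step 4: demand=3,sold=3 ship[2->3]=1 ship[1->2]=1 ship[0->1]=1 prod=2 -> [7 8 6 6]
Step 5: demand=3,sold=3 ship[2->3]=1 ship[1->2]=1 ship[0->1]=1 prod=2 -> [8 8 6 4]
Step 6: demand=3,sold=3 ship[2->3]=1 ship[1->2]=1 ship[0->1]=1 prod=2 -> [9 8 6 2]
Step 7: demand=3,sold=2 ship[2->3]=1 ship[1->2]=1 ship[0->1]=1 prod=2 -> [10 8 6 1]
Step 8: demand=3,sold=1 ship[2->3]=1 ship[1->2]=1 ship[0->1]=1 prod=2 -> [11 8 6 1]
Step 9: demand=3,sold=1 ship[2->3]=1 ship[1->2]=1 ship[0->1]=1 prod=2 -> [12 8 6 1]
Step 10: demand=3,sold=1 ship[2->3]=1 ship[1->2]=1 ship[0->1]=1 prod=2 -> [13 8 6 1]
Step 11: demand=3,sold=1 ship[2->3]=1 ship[1->2]=1 ship[0->1]=1 prod=2 -> [14 8 6 1]
Step 12: demand=3,sold=1 ship[2->3]=1 ship[1->2]=1 ship[0->1]=1 prod=2 -> [15 8 6 1]
First stockout at step 7

7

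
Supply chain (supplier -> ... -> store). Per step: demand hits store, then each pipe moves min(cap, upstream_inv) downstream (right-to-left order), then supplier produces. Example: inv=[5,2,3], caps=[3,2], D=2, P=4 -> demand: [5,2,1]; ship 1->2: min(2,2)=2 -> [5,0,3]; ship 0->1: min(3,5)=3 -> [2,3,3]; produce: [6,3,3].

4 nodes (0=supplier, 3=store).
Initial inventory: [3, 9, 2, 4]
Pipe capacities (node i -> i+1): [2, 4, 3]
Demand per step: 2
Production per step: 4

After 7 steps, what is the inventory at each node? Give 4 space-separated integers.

Step 1: demand=2,sold=2 ship[2->3]=2 ship[1->2]=4 ship[0->1]=2 prod=4 -> inv=[5 7 4 4]
Step 2: demand=2,sold=2 ship[2->3]=3 ship[1->2]=4 ship[0->1]=2 prod=4 -> inv=[7 5 5 5]
Step 3: demand=2,sold=2 ship[2->3]=3 ship[1->2]=4 ship[0->1]=2 prod=4 -> inv=[9 3 6 6]
Step 4: demand=2,sold=2 ship[2->3]=3 ship[1->2]=3 ship[0->1]=2 prod=4 -> inv=[11 2 6 7]
Step 5: demand=2,sold=2 ship[2->3]=3 ship[1->2]=2 ship[0->1]=2 prod=4 -> inv=[13 2 5 8]
Step 6: demand=2,sold=2 ship[2->3]=3 ship[1->2]=2 ship[0->1]=2 prod=4 -> inv=[15 2 4 9]
Step 7: demand=2,sold=2 ship[2->3]=3 ship[1->2]=2 ship[0->1]=2 prod=4 -> inv=[17 2 3 10]

17 2 3 10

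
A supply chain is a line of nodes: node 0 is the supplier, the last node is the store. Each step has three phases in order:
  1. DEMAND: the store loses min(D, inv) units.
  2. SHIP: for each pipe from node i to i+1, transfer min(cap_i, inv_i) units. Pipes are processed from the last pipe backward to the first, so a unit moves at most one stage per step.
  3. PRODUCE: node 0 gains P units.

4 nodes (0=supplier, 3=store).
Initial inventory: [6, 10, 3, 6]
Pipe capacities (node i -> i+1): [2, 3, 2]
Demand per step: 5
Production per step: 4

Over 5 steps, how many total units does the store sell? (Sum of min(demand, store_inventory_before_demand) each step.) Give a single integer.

Answer: 14

Derivation:
Step 1: sold=5 (running total=5) -> [8 9 4 3]
Step 2: sold=3 (running total=8) -> [10 8 5 2]
Step 3: sold=2 (running total=10) -> [12 7 6 2]
Step 4: sold=2 (running total=12) -> [14 6 7 2]
Step 5: sold=2 (running total=14) -> [16 5 8 2]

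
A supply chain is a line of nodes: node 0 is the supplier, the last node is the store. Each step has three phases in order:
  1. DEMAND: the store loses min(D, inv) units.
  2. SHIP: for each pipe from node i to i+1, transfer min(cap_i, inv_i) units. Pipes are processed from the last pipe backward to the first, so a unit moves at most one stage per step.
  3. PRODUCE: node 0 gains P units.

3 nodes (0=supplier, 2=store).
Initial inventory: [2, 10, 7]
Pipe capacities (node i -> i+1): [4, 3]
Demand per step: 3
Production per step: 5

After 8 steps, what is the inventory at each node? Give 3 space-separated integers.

Step 1: demand=3,sold=3 ship[1->2]=3 ship[0->1]=2 prod=5 -> inv=[5 9 7]
Step 2: demand=3,sold=3 ship[1->2]=3 ship[0->1]=4 prod=5 -> inv=[6 10 7]
Step 3: demand=3,sold=3 ship[1->2]=3 ship[0->1]=4 prod=5 -> inv=[7 11 7]
Step 4: demand=3,sold=3 ship[1->2]=3 ship[0->1]=4 prod=5 -> inv=[8 12 7]
Step 5: demand=3,sold=3 ship[1->2]=3 ship[0->1]=4 prod=5 -> inv=[9 13 7]
Step 6: demand=3,sold=3 ship[1->2]=3 ship[0->1]=4 prod=5 -> inv=[10 14 7]
Step 7: demand=3,sold=3 ship[1->2]=3 ship[0->1]=4 prod=5 -> inv=[11 15 7]
Step 8: demand=3,sold=3 ship[1->2]=3 ship[0->1]=4 prod=5 -> inv=[12 16 7]

12 16 7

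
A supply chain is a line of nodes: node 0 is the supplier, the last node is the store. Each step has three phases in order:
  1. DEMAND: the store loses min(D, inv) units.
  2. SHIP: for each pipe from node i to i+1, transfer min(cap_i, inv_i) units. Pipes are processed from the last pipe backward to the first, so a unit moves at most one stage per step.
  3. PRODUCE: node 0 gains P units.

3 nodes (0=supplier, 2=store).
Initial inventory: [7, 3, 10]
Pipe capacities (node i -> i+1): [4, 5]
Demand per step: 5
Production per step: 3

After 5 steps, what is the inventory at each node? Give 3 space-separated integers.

Step 1: demand=5,sold=5 ship[1->2]=3 ship[0->1]=4 prod=3 -> inv=[6 4 8]
Step 2: demand=5,sold=5 ship[1->2]=4 ship[0->1]=4 prod=3 -> inv=[5 4 7]
Step 3: demand=5,sold=5 ship[1->2]=4 ship[0->1]=4 prod=3 -> inv=[4 4 6]
Step 4: demand=5,sold=5 ship[1->2]=4 ship[0->1]=4 prod=3 -> inv=[3 4 5]
Step 5: demand=5,sold=5 ship[1->2]=4 ship[0->1]=3 prod=3 -> inv=[3 3 4]

3 3 4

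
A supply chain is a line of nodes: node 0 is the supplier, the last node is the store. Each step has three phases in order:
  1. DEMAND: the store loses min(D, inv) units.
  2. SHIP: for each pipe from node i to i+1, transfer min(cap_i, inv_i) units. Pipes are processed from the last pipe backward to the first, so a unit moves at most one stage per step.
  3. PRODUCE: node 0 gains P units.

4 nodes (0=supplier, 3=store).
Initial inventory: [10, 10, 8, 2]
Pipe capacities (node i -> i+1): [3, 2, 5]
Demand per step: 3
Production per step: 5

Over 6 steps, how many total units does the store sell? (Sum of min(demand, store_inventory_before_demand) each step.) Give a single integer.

Step 1: sold=2 (running total=2) -> [12 11 5 5]
Step 2: sold=3 (running total=5) -> [14 12 2 7]
Step 3: sold=3 (running total=8) -> [16 13 2 6]
Step 4: sold=3 (running total=11) -> [18 14 2 5]
Step 5: sold=3 (running total=14) -> [20 15 2 4]
Step 6: sold=3 (running total=17) -> [22 16 2 3]

Answer: 17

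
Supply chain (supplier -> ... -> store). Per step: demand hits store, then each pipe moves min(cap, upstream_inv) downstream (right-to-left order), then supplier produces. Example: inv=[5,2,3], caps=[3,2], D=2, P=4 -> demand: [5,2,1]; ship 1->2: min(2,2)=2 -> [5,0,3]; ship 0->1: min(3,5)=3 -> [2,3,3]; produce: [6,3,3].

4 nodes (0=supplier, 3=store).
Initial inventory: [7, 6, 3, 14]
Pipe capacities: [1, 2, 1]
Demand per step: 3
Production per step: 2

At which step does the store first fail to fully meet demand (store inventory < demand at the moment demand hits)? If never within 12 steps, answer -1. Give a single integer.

Step 1: demand=3,sold=3 ship[2->3]=1 ship[1->2]=2 ship[0->1]=1 prod=2 -> [8 5 4 12]
Step 2: demand=3,sold=3 ship[2->3]=1 ship[1->2]=2 ship[0->1]=1 prod=2 -> [9 4 5 10]
Step 3: demand=3,sold=3 ship[2->3]=1 ship[1->2]=2 ship[0->1]=1 prod=2 -> [10 3 6 8]
Step 4: demand=3,sold=3 ship[2->3]=1 ship[1->2]=2 ship[0->1]=1 prod=2 -> [11 2 7 6]
Step 5: demand=3,sold=3 ship[2->3]=1 ship[1->2]=2 ship[0->1]=1 prod=2 -> [12 1 8 4]
Step 6: demand=3,sold=3 ship[2->3]=1 ship[1->2]=1 ship[0->1]=1 prod=2 -> [13 1 8 2]
Step 7: demand=3,sold=2 ship[2->3]=1 ship[1->2]=1 ship[0->1]=1 prod=2 -> [14 1 8 1]
Step 8: demand=3,sold=1 ship[2->3]=1 ship[1->2]=1 ship[0->1]=1 prod=2 -> [15 1 8 1]
Step 9: demand=3,sold=1 ship[2->3]=1 ship[1->2]=1 ship[0->1]=1 prod=2 -> [16 1 8 1]
Step 10: demand=3,sold=1 ship[2->3]=1 ship[1->2]=1 ship[0->1]=1 prod=2 -> [17 1 8 1]
Step 11: demand=3,sold=1 ship[2->3]=1 ship[1->2]=1 ship[0->1]=1 prod=2 -> [18 1 8 1]
Step 12: demand=3,sold=1 ship[2->3]=1 ship[1->2]=1 ship[0->1]=1 prod=2 -> [19 1 8 1]
First stockout at step 7

7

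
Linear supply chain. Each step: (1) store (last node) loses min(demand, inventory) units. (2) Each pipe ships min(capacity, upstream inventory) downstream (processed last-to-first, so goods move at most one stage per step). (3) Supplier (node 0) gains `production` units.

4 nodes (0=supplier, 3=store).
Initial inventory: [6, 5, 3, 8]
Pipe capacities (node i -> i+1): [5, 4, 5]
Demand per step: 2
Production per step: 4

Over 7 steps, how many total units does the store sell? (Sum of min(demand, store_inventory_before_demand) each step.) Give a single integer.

Answer: 14

Derivation:
Step 1: sold=2 (running total=2) -> [5 6 4 9]
Step 2: sold=2 (running total=4) -> [4 7 4 11]
Step 3: sold=2 (running total=6) -> [4 7 4 13]
Step 4: sold=2 (running total=8) -> [4 7 4 15]
Step 5: sold=2 (running total=10) -> [4 7 4 17]
Step 6: sold=2 (running total=12) -> [4 7 4 19]
Step 7: sold=2 (running total=14) -> [4 7 4 21]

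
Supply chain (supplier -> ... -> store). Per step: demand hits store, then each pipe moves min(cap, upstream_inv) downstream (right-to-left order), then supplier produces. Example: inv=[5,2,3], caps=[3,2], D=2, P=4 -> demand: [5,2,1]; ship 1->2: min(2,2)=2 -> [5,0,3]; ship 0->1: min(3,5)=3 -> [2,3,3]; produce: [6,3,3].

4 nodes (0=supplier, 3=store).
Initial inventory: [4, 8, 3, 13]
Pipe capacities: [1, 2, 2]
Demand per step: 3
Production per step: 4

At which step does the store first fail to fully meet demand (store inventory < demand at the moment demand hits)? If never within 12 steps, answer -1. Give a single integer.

Step 1: demand=3,sold=3 ship[2->3]=2 ship[1->2]=2 ship[0->1]=1 prod=4 -> [7 7 3 12]
Step 2: demand=3,sold=3 ship[2->3]=2 ship[1->2]=2 ship[0->1]=1 prod=4 -> [10 6 3 11]
Step 3: demand=3,sold=3 ship[2->3]=2 ship[1->2]=2 ship[0->1]=1 prod=4 -> [13 5 3 10]
Step 4: demand=3,sold=3 ship[2->3]=2 ship[1->2]=2 ship[0->1]=1 prod=4 -> [16 4 3 9]
Step 5: demand=3,sold=3 ship[2->3]=2 ship[1->2]=2 ship[0->1]=1 prod=4 -> [19 3 3 8]
Step 6: demand=3,sold=3 ship[2->3]=2 ship[1->2]=2 ship[0->1]=1 prod=4 -> [22 2 3 7]
Step 7: demand=3,sold=3 ship[2->3]=2 ship[1->2]=2 ship[0->1]=1 prod=4 -> [25 1 3 6]
Step 8: demand=3,sold=3 ship[2->3]=2 ship[1->2]=1 ship[0->1]=1 prod=4 -> [28 1 2 5]
Step 9: demand=3,sold=3 ship[2->3]=2 ship[1->2]=1 ship[0->1]=1 prod=4 -> [31 1 1 4]
Step 10: demand=3,sold=3 ship[2->3]=1 ship[1->2]=1 ship[0->1]=1 prod=4 -> [34 1 1 2]
Step 11: demand=3,sold=2 ship[2->3]=1 ship[1->2]=1 ship[0->1]=1 prod=4 -> [37 1 1 1]
Step 12: demand=3,sold=1 ship[2->3]=1 ship[1->2]=1 ship[0->1]=1 prod=4 -> [40 1 1 1]
First stockout at step 11

11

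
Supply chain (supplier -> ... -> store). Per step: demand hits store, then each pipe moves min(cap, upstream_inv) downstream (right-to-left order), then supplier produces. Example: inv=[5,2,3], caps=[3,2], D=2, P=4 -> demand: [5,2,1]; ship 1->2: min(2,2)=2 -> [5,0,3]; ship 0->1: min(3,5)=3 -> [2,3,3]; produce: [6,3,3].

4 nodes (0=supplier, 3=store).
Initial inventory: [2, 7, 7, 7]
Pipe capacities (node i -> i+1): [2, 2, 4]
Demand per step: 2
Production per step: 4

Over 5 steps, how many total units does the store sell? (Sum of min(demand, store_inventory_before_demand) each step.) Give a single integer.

Answer: 10

Derivation:
Step 1: sold=2 (running total=2) -> [4 7 5 9]
Step 2: sold=2 (running total=4) -> [6 7 3 11]
Step 3: sold=2 (running total=6) -> [8 7 2 12]
Step 4: sold=2 (running total=8) -> [10 7 2 12]
Step 5: sold=2 (running total=10) -> [12 7 2 12]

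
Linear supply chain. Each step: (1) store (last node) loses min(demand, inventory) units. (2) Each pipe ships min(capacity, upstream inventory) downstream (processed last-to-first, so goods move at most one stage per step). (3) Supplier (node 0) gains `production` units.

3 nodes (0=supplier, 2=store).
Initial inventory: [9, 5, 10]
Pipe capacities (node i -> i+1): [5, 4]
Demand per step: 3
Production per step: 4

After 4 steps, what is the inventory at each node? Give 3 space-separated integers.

Step 1: demand=3,sold=3 ship[1->2]=4 ship[0->1]=5 prod=4 -> inv=[8 6 11]
Step 2: demand=3,sold=3 ship[1->2]=4 ship[0->1]=5 prod=4 -> inv=[7 7 12]
Step 3: demand=3,sold=3 ship[1->2]=4 ship[0->1]=5 prod=4 -> inv=[6 8 13]
Step 4: demand=3,sold=3 ship[1->2]=4 ship[0->1]=5 prod=4 -> inv=[5 9 14]

5 9 14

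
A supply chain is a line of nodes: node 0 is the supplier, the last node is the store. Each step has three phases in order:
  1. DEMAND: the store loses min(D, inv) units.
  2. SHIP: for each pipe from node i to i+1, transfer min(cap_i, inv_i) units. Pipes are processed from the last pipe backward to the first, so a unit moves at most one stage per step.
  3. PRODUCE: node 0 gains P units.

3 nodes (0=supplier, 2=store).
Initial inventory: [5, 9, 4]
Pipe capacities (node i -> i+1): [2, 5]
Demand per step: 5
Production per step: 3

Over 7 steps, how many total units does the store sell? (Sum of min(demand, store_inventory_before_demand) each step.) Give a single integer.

Step 1: sold=4 (running total=4) -> [6 6 5]
Step 2: sold=5 (running total=9) -> [7 3 5]
Step 3: sold=5 (running total=14) -> [8 2 3]
Step 4: sold=3 (running total=17) -> [9 2 2]
Step 5: sold=2 (running total=19) -> [10 2 2]
Step 6: sold=2 (running total=21) -> [11 2 2]
Step 7: sold=2 (running total=23) -> [12 2 2]

Answer: 23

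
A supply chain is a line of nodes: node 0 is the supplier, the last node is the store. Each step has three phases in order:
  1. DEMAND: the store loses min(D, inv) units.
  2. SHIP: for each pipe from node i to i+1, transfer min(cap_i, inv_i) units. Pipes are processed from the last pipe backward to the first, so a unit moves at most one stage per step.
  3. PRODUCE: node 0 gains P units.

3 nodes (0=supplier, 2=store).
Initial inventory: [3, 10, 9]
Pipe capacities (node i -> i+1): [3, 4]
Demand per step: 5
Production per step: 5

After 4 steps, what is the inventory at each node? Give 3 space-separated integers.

Step 1: demand=5,sold=5 ship[1->2]=4 ship[0->1]=3 prod=5 -> inv=[5 9 8]
Step 2: demand=5,sold=5 ship[1->2]=4 ship[0->1]=3 prod=5 -> inv=[7 8 7]
Step 3: demand=5,sold=5 ship[1->2]=4 ship[0->1]=3 prod=5 -> inv=[9 7 6]
Step 4: demand=5,sold=5 ship[1->2]=4 ship[0->1]=3 prod=5 -> inv=[11 6 5]

11 6 5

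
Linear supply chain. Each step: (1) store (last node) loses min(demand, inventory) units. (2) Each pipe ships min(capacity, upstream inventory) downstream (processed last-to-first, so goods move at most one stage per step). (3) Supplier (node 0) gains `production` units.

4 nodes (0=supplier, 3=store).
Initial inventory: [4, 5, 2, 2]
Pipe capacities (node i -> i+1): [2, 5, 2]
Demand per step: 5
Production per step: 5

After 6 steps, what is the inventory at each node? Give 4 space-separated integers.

Step 1: demand=5,sold=2 ship[2->3]=2 ship[1->2]=5 ship[0->1]=2 prod=5 -> inv=[7 2 5 2]
Step 2: demand=5,sold=2 ship[2->3]=2 ship[1->2]=2 ship[0->1]=2 prod=5 -> inv=[10 2 5 2]
Step 3: demand=5,sold=2 ship[2->3]=2 ship[1->2]=2 ship[0->1]=2 prod=5 -> inv=[13 2 5 2]
Step 4: demand=5,sold=2 ship[2->3]=2 ship[1->2]=2 ship[0->1]=2 prod=5 -> inv=[16 2 5 2]
Step 5: demand=5,sold=2 ship[2->3]=2 ship[1->2]=2 ship[0->1]=2 prod=5 -> inv=[19 2 5 2]
Step 6: demand=5,sold=2 ship[2->3]=2 ship[1->2]=2 ship[0->1]=2 prod=5 -> inv=[22 2 5 2]

22 2 5 2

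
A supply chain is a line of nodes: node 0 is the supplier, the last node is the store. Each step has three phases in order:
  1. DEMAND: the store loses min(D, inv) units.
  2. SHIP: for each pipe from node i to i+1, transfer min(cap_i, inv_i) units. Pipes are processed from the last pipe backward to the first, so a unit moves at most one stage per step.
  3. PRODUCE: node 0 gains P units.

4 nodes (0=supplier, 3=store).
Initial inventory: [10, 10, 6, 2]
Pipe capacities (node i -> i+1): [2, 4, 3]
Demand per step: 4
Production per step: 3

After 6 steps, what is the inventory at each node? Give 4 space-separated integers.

Step 1: demand=4,sold=2 ship[2->3]=3 ship[1->2]=4 ship[0->1]=2 prod=3 -> inv=[11 8 7 3]
Step 2: demand=4,sold=3 ship[2->3]=3 ship[1->2]=4 ship[0->1]=2 prod=3 -> inv=[12 6 8 3]
Step 3: demand=4,sold=3 ship[2->3]=3 ship[1->2]=4 ship[0->1]=2 prod=3 -> inv=[13 4 9 3]
Step 4: demand=4,sold=3 ship[2->3]=3 ship[1->2]=4 ship[0->1]=2 prod=3 -> inv=[14 2 10 3]
Step 5: demand=4,sold=3 ship[2->3]=3 ship[1->2]=2 ship[0->1]=2 prod=3 -> inv=[15 2 9 3]
Step 6: demand=4,sold=3 ship[2->3]=3 ship[1->2]=2 ship[0->1]=2 prod=3 -> inv=[16 2 8 3]

16 2 8 3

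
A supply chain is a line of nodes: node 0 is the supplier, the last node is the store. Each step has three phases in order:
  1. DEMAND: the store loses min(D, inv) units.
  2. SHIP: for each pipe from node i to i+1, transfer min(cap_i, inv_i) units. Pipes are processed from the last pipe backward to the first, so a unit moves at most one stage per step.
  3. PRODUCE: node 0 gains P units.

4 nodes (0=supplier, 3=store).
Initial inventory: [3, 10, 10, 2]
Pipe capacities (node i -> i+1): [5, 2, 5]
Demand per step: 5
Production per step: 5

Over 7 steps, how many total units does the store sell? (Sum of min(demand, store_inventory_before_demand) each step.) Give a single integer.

Answer: 22

Derivation:
Step 1: sold=2 (running total=2) -> [5 11 7 5]
Step 2: sold=5 (running total=7) -> [5 14 4 5]
Step 3: sold=5 (running total=12) -> [5 17 2 4]
Step 4: sold=4 (running total=16) -> [5 20 2 2]
Step 5: sold=2 (running total=18) -> [5 23 2 2]
Step 6: sold=2 (running total=20) -> [5 26 2 2]
Step 7: sold=2 (running total=22) -> [5 29 2 2]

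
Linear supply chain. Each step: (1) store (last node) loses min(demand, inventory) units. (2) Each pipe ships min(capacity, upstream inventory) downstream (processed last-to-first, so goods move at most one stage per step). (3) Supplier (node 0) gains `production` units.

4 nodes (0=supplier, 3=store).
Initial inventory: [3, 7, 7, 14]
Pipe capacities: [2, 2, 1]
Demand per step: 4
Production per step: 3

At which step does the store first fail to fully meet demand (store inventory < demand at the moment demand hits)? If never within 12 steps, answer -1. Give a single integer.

Step 1: demand=4,sold=4 ship[2->3]=1 ship[1->2]=2 ship[0->1]=2 prod=3 -> [4 7 8 11]
Step 2: demand=4,sold=4 ship[2->3]=1 ship[1->2]=2 ship[0->1]=2 prod=3 -> [5 7 9 8]
Step 3: demand=4,sold=4 ship[2->3]=1 ship[1->2]=2 ship[0->1]=2 prod=3 -> [6 7 10 5]
Step 4: demand=4,sold=4 ship[2->3]=1 ship[1->2]=2 ship[0->1]=2 prod=3 -> [7 7 11 2]
Step 5: demand=4,sold=2 ship[2->3]=1 ship[1->2]=2 ship[0->1]=2 prod=3 -> [8 7 12 1]
Step 6: demand=4,sold=1 ship[2->3]=1 ship[1->2]=2 ship[0->1]=2 prod=3 -> [9 7 13 1]
Step 7: demand=4,sold=1 ship[2->3]=1 ship[1->2]=2 ship[0->1]=2 prod=3 -> [10 7 14 1]
Step 8: demand=4,sold=1 ship[2->3]=1 ship[1->2]=2 ship[0->1]=2 prod=3 -> [11 7 15 1]
Step 9: demand=4,sold=1 ship[2->3]=1 ship[1->2]=2 ship[0->1]=2 prod=3 -> [12 7 16 1]
Step 10: demand=4,sold=1 ship[2->3]=1 ship[1->2]=2 ship[0->1]=2 prod=3 -> [13 7 17 1]
Step 11: demand=4,sold=1 ship[2->3]=1 ship[1->2]=2 ship[0->1]=2 prod=3 -> [14 7 18 1]
Step 12: demand=4,sold=1 ship[2->3]=1 ship[1->2]=2 ship[0->1]=2 prod=3 -> [15 7 19 1]
First stockout at step 5

5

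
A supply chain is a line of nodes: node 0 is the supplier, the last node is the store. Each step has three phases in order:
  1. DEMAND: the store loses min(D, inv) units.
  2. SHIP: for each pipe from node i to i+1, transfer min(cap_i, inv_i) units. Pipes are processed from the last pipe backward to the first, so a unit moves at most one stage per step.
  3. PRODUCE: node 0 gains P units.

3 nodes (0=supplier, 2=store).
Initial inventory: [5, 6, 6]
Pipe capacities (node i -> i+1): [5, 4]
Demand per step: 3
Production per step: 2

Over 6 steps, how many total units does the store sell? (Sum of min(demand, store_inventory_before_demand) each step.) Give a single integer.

Answer: 18

Derivation:
Step 1: sold=3 (running total=3) -> [2 7 7]
Step 2: sold=3 (running total=6) -> [2 5 8]
Step 3: sold=3 (running total=9) -> [2 3 9]
Step 4: sold=3 (running total=12) -> [2 2 9]
Step 5: sold=3 (running total=15) -> [2 2 8]
Step 6: sold=3 (running total=18) -> [2 2 7]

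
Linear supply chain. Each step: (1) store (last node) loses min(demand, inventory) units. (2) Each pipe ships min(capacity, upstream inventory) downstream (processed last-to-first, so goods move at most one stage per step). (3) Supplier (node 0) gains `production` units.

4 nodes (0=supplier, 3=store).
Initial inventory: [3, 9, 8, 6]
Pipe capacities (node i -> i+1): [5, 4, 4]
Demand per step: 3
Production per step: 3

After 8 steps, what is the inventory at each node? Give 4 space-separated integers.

Step 1: demand=3,sold=3 ship[2->3]=4 ship[1->2]=4 ship[0->1]=3 prod=3 -> inv=[3 8 8 7]
Step 2: demand=3,sold=3 ship[2->3]=4 ship[1->2]=4 ship[0->1]=3 prod=3 -> inv=[3 7 8 8]
Step 3: demand=3,sold=3 ship[2->3]=4 ship[1->2]=4 ship[0->1]=3 prod=3 -> inv=[3 6 8 9]
Step 4: demand=3,sold=3 ship[2->3]=4 ship[1->2]=4 ship[0->1]=3 prod=3 -> inv=[3 5 8 10]
Step 5: demand=3,sold=3 ship[2->3]=4 ship[1->2]=4 ship[0->1]=3 prod=3 -> inv=[3 4 8 11]
Step 6: demand=3,sold=3 ship[2->3]=4 ship[1->2]=4 ship[0->1]=3 prod=3 -> inv=[3 3 8 12]
Step 7: demand=3,sold=3 ship[2->3]=4 ship[1->2]=3 ship[0->1]=3 prod=3 -> inv=[3 3 7 13]
Step 8: demand=3,sold=3 ship[2->3]=4 ship[1->2]=3 ship[0->1]=3 prod=3 -> inv=[3 3 6 14]

3 3 6 14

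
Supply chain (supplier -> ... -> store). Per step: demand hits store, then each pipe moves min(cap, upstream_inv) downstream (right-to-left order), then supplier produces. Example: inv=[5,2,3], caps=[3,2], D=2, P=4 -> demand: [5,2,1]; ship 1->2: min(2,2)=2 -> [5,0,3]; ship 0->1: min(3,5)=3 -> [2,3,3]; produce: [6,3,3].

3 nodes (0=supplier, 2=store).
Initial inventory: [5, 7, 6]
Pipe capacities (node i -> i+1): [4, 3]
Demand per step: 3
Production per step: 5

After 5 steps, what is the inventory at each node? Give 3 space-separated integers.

Step 1: demand=3,sold=3 ship[1->2]=3 ship[0->1]=4 prod=5 -> inv=[6 8 6]
Step 2: demand=3,sold=3 ship[1->2]=3 ship[0->1]=4 prod=5 -> inv=[7 9 6]
Step 3: demand=3,sold=3 ship[1->2]=3 ship[0->1]=4 prod=5 -> inv=[8 10 6]
Step 4: demand=3,sold=3 ship[1->2]=3 ship[0->1]=4 prod=5 -> inv=[9 11 6]
Step 5: demand=3,sold=3 ship[1->2]=3 ship[0->1]=4 prod=5 -> inv=[10 12 6]

10 12 6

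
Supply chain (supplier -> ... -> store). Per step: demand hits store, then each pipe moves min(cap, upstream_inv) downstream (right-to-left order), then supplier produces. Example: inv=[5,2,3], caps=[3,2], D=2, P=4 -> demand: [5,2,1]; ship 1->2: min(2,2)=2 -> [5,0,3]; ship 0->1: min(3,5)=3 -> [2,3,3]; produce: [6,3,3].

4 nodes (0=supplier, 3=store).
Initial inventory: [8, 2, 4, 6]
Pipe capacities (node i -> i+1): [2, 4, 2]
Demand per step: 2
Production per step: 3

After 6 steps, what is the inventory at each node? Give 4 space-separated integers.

Step 1: demand=2,sold=2 ship[2->3]=2 ship[1->2]=2 ship[0->1]=2 prod=3 -> inv=[9 2 4 6]
Step 2: demand=2,sold=2 ship[2->3]=2 ship[1->2]=2 ship[0->1]=2 prod=3 -> inv=[10 2 4 6]
Step 3: demand=2,sold=2 ship[2->3]=2 ship[1->2]=2 ship[0->1]=2 prod=3 -> inv=[11 2 4 6]
Step 4: demand=2,sold=2 ship[2->3]=2 ship[1->2]=2 ship[0->1]=2 prod=3 -> inv=[12 2 4 6]
Step 5: demand=2,sold=2 ship[2->3]=2 ship[1->2]=2 ship[0->1]=2 prod=3 -> inv=[13 2 4 6]
Step 6: demand=2,sold=2 ship[2->3]=2 ship[1->2]=2 ship[0->1]=2 prod=3 -> inv=[14 2 4 6]

14 2 4 6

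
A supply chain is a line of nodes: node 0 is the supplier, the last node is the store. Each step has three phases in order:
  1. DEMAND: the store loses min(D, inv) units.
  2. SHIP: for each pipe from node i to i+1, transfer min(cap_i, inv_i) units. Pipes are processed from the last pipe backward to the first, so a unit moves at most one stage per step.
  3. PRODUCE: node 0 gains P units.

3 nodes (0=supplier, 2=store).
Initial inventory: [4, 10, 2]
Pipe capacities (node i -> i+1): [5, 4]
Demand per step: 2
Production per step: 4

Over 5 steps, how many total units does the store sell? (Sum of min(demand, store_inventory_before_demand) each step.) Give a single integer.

Step 1: sold=2 (running total=2) -> [4 10 4]
Step 2: sold=2 (running total=4) -> [4 10 6]
Step 3: sold=2 (running total=6) -> [4 10 8]
Step 4: sold=2 (running total=8) -> [4 10 10]
Step 5: sold=2 (running total=10) -> [4 10 12]

Answer: 10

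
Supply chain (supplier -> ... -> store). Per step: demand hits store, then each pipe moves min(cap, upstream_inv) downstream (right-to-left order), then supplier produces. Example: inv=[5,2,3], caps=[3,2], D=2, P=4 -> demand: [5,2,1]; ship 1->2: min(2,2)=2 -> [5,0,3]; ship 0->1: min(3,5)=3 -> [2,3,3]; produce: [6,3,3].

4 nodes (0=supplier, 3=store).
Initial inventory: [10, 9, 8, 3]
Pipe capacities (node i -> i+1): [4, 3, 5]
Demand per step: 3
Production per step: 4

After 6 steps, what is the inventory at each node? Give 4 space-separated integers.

Step 1: demand=3,sold=3 ship[2->3]=5 ship[1->2]=3 ship[0->1]=4 prod=4 -> inv=[10 10 6 5]
Step 2: demand=3,sold=3 ship[2->3]=5 ship[1->2]=3 ship[0->1]=4 prod=4 -> inv=[10 11 4 7]
Step 3: demand=3,sold=3 ship[2->3]=4 ship[1->2]=3 ship[0->1]=4 prod=4 -> inv=[10 12 3 8]
Step 4: demand=3,sold=3 ship[2->3]=3 ship[1->2]=3 ship[0->1]=4 prod=4 -> inv=[10 13 3 8]
Step 5: demand=3,sold=3 ship[2->3]=3 ship[1->2]=3 ship[0->1]=4 prod=4 -> inv=[10 14 3 8]
Step 6: demand=3,sold=3 ship[2->3]=3 ship[1->2]=3 ship[0->1]=4 prod=4 -> inv=[10 15 3 8]

10 15 3 8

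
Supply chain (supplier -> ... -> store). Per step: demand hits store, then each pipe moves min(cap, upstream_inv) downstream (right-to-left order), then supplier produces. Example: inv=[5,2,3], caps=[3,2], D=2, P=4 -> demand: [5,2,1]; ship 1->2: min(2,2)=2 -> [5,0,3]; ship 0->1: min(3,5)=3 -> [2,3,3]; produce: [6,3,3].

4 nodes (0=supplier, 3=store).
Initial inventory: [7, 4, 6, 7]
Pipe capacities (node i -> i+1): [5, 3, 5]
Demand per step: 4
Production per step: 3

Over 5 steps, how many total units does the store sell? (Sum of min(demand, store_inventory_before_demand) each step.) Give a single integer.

Step 1: sold=4 (running total=4) -> [5 6 4 8]
Step 2: sold=4 (running total=8) -> [3 8 3 8]
Step 3: sold=4 (running total=12) -> [3 8 3 7]
Step 4: sold=4 (running total=16) -> [3 8 3 6]
Step 5: sold=4 (running total=20) -> [3 8 3 5]

Answer: 20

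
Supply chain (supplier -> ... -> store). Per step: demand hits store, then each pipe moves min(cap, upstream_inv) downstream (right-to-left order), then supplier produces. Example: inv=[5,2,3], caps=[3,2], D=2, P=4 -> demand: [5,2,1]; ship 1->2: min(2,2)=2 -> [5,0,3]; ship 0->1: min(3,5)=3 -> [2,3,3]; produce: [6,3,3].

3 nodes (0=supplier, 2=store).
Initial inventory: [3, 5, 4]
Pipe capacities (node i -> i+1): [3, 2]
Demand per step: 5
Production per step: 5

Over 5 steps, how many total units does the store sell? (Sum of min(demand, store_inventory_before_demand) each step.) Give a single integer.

Answer: 12

Derivation:
Step 1: sold=4 (running total=4) -> [5 6 2]
Step 2: sold=2 (running total=6) -> [7 7 2]
Step 3: sold=2 (running total=8) -> [9 8 2]
Step 4: sold=2 (running total=10) -> [11 9 2]
Step 5: sold=2 (running total=12) -> [13 10 2]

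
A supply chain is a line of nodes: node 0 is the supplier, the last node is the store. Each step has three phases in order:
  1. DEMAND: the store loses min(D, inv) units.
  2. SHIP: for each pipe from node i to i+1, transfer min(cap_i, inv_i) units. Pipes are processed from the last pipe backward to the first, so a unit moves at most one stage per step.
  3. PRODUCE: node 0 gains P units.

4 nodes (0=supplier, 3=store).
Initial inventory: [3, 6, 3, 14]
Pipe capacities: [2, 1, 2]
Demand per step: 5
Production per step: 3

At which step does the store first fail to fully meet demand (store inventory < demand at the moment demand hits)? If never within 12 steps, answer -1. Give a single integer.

Step 1: demand=5,sold=5 ship[2->3]=2 ship[1->2]=1 ship[0->1]=2 prod=3 -> [4 7 2 11]
Step 2: demand=5,sold=5 ship[2->3]=2 ship[1->2]=1 ship[0->1]=2 prod=3 -> [5 8 1 8]
Step 3: demand=5,sold=5 ship[2->3]=1 ship[1->2]=1 ship[0->1]=2 prod=3 -> [6 9 1 4]
Step 4: demand=5,sold=4 ship[2->3]=1 ship[1->2]=1 ship[0->1]=2 prod=3 -> [7 10 1 1]
Step 5: demand=5,sold=1 ship[2->3]=1 ship[1->2]=1 ship[0->1]=2 prod=3 -> [8 11 1 1]
Step 6: demand=5,sold=1 ship[2->3]=1 ship[1->2]=1 ship[0->1]=2 prod=3 -> [9 12 1 1]
Step 7: demand=5,sold=1 ship[2->3]=1 ship[1->2]=1 ship[0->1]=2 prod=3 -> [10 13 1 1]
Step 8: demand=5,sold=1 ship[2->3]=1 ship[1->2]=1 ship[0->1]=2 prod=3 -> [11 14 1 1]
Step 9: demand=5,sold=1 ship[2->3]=1 ship[1->2]=1 ship[0->1]=2 prod=3 -> [12 15 1 1]
Step 10: demand=5,sold=1 ship[2->3]=1 ship[1->2]=1 ship[0->1]=2 prod=3 -> [13 16 1 1]
Step 11: demand=5,sold=1 ship[2->3]=1 ship[1->2]=1 ship[0->1]=2 prod=3 -> [14 17 1 1]
Step 12: demand=5,sold=1 ship[2->3]=1 ship[1->2]=1 ship[0->1]=2 prod=3 -> [15 18 1 1]
First stockout at step 4

4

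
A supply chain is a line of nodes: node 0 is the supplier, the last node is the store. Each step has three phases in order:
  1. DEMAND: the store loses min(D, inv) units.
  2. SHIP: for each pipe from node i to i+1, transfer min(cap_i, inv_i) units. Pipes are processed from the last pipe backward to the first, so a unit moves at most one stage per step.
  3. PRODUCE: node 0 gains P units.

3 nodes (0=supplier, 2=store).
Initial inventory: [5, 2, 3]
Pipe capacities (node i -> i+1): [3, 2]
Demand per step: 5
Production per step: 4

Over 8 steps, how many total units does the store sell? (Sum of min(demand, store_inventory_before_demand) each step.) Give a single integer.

Step 1: sold=3 (running total=3) -> [6 3 2]
Step 2: sold=2 (running total=5) -> [7 4 2]
Step 3: sold=2 (running total=7) -> [8 5 2]
Step 4: sold=2 (running total=9) -> [9 6 2]
Step 5: sold=2 (running total=11) -> [10 7 2]
Step 6: sold=2 (running total=13) -> [11 8 2]
Step 7: sold=2 (running total=15) -> [12 9 2]
Step 8: sold=2 (running total=17) -> [13 10 2]

Answer: 17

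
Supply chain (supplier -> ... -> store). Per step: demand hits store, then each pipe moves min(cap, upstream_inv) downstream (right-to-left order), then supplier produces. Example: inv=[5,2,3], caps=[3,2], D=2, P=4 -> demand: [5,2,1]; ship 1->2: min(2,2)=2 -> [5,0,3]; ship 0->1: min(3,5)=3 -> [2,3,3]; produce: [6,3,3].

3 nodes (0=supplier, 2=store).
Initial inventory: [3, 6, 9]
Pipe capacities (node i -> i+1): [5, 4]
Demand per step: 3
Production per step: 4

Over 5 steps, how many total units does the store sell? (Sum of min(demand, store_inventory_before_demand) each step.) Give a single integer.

Answer: 15

Derivation:
Step 1: sold=3 (running total=3) -> [4 5 10]
Step 2: sold=3 (running total=6) -> [4 5 11]
Step 3: sold=3 (running total=9) -> [4 5 12]
Step 4: sold=3 (running total=12) -> [4 5 13]
Step 5: sold=3 (running total=15) -> [4 5 14]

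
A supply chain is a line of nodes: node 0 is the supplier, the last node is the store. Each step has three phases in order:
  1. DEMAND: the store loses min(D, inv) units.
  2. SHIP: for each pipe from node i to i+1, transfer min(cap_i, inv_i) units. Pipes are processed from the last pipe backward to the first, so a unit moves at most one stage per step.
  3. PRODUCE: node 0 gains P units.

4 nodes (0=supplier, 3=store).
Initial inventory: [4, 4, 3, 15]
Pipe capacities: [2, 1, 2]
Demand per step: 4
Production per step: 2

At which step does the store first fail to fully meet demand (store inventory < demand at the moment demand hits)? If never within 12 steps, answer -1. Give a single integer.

Step 1: demand=4,sold=4 ship[2->3]=2 ship[1->2]=1 ship[0->1]=2 prod=2 -> [4 5 2 13]
Step 2: demand=4,sold=4 ship[2->3]=2 ship[1->2]=1 ship[0->1]=2 prod=2 -> [4 6 1 11]
Step 3: demand=4,sold=4 ship[2->3]=1 ship[1->2]=1 ship[0->1]=2 prod=2 -> [4 7 1 8]
Step 4: demand=4,sold=4 ship[2->3]=1 ship[1->2]=1 ship[0->1]=2 prod=2 -> [4 8 1 5]
Step 5: demand=4,sold=4 ship[2->3]=1 ship[1->2]=1 ship[0->1]=2 prod=2 -> [4 9 1 2]
Step 6: demand=4,sold=2 ship[2->3]=1 ship[1->2]=1 ship[0->1]=2 prod=2 -> [4 10 1 1]
Step 7: demand=4,sold=1 ship[2->3]=1 ship[1->2]=1 ship[0->1]=2 prod=2 -> [4 11 1 1]
Step 8: demand=4,sold=1 ship[2->3]=1 ship[1->2]=1 ship[0->1]=2 prod=2 -> [4 12 1 1]
Step 9: demand=4,sold=1 ship[2->3]=1 ship[1->2]=1 ship[0->1]=2 prod=2 -> [4 13 1 1]
Step 10: demand=4,sold=1 ship[2->3]=1 ship[1->2]=1 ship[0->1]=2 prod=2 -> [4 14 1 1]
Step 11: demand=4,sold=1 ship[2->3]=1 ship[1->2]=1 ship[0->1]=2 prod=2 -> [4 15 1 1]
Step 12: demand=4,sold=1 ship[2->3]=1 ship[1->2]=1 ship[0->1]=2 prod=2 -> [4 16 1 1]
First stockout at step 6

6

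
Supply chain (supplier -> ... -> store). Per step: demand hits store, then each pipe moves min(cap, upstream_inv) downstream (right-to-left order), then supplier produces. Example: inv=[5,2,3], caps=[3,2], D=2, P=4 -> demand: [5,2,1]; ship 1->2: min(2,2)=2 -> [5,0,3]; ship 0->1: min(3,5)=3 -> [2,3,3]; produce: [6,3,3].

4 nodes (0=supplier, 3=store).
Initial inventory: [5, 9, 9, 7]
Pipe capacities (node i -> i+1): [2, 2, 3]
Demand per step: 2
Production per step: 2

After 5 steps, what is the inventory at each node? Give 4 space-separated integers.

Step 1: demand=2,sold=2 ship[2->3]=3 ship[1->2]=2 ship[0->1]=2 prod=2 -> inv=[5 9 8 8]
Step 2: demand=2,sold=2 ship[2->3]=3 ship[1->2]=2 ship[0->1]=2 prod=2 -> inv=[5 9 7 9]
Step 3: demand=2,sold=2 ship[2->3]=3 ship[1->2]=2 ship[0->1]=2 prod=2 -> inv=[5 9 6 10]
Step 4: demand=2,sold=2 ship[2->3]=3 ship[1->2]=2 ship[0->1]=2 prod=2 -> inv=[5 9 5 11]
Step 5: demand=2,sold=2 ship[2->3]=3 ship[1->2]=2 ship[0->1]=2 prod=2 -> inv=[5 9 4 12]

5 9 4 12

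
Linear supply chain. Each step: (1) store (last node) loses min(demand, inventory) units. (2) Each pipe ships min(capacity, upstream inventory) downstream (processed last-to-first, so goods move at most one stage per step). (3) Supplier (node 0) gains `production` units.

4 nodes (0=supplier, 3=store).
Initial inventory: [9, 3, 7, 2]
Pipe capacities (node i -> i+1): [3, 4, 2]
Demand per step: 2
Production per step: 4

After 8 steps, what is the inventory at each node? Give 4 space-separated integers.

Step 1: demand=2,sold=2 ship[2->3]=2 ship[1->2]=3 ship[0->1]=3 prod=4 -> inv=[10 3 8 2]
Step 2: demand=2,sold=2 ship[2->3]=2 ship[1->2]=3 ship[0->1]=3 prod=4 -> inv=[11 3 9 2]
Step 3: demand=2,sold=2 ship[2->3]=2 ship[1->2]=3 ship[0->1]=3 prod=4 -> inv=[12 3 10 2]
Step 4: demand=2,sold=2 ship[2->3]=2 ship[1->2]=3 ship[0->1]=3 prod=4 -> inv=[13 3 11 2]
Step 5: demand=2,sold=2 ship[2->3]=2 ship[1->2]=3 ship[0->1]=3 prod=4 -> inv=[14 3 12 2]
Step 6: demand=2,sold=2 ship[2->3]=2 ship[1->2]=3 ship[0->1]=3 prod=4 -> inv=[15 3 13 2]
Step 7: demand=2,sold=2 ship[2->3]=2 ship[1->2]=3 ship[0->1]=3 prod=4 -> inv=[16 3 14 2]
Step 8: demand=2,sold=2 ship[2->3]=2 ship[1->2]=3 ship[0->1]=3 prod=4 -> inv=[17 3 15 2]

17 3 15 2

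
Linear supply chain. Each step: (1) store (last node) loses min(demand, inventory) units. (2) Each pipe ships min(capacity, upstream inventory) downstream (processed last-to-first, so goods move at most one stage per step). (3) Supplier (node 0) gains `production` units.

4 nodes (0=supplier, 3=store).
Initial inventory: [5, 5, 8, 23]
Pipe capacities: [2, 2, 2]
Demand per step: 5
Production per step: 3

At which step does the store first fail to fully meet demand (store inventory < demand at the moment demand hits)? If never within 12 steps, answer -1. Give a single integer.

Step 1: demand=5,sold=5 ship[2->3]=2 ship[1->2]=2 ship[0->1]=2 prod=3 -> [6 5 8 20]
Step 2: demand=5,sold=5 ship[2->3]=2 ship[1->2]=2 ship[0->1]=2 prod=3 -> [7 5 8 17]
Step 3: demand=5,sold=5 ship[2->3]=2 ship[1->2]=2 ship[0->1]=2 prod=3 -> [8 5 8 14]
Step 4: demand=5,sold=5 ship[2->3]=2 ship[1->2]=2 ship[0->1]=2 prod=3 -> [9 5 8 11]
Step 5: demand=5,sold=5 ship[2->3]=2 ship[1->2]=2 ship[0->1]=2 prod=3 -> [10 5 8 8]
Step 6: demand=5,sold=5 ship[2->3]=2 ship[1->2]=2 ship[0->1]=2 prod=3 -> [11 5 8 5]
Step 7: demand=5,sold=5 ship[2->3]=2 ship[1->2]=2 ship[0->1]=2 prod=3 -> [12 5 8 2]
Step 8: demand=5,sold=2 ship[2->3]=2 ship[1->2]=2 ship[0->1]=2 prod=3 -> [13 5 8 2]
Step 9: demand=5,sold=2 ship[2->3]=2 ship[1->2]=2 ship[0->1]=2 prod=3 -> [14 5 8 2]
Step 10: demand=5,sold=2 ship[2->3]=2 ship[1->2]=2 ship[0->1]=2 prod=3 -> [15 5 8 2]
Step 11: demand=5,sold=2 ship[2->3]=2 ship[1->2]=2 ship[0->1]=2 prod=3 -> [16 5 8 2]
Step 12: demand=5,sold=2 ship[2->3]=2 ship[1->2]=2 ship[0->1]=2 prod=3 -> [17 5 8 2]
First stockout at step 8

8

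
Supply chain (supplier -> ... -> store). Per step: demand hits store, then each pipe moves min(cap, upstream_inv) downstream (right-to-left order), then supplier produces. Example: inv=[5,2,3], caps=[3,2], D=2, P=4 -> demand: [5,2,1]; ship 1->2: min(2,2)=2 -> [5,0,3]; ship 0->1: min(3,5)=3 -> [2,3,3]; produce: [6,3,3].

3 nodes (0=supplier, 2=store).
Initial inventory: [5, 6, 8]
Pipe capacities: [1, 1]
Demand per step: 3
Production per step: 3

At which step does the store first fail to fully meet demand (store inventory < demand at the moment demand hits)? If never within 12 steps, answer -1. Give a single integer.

Step 1: demand=3,sold=3 ship[1->2]=1 ship[0->1]=1 prod=3 -> [7 6 6]
Step 2: demand=3,sold=3 ship[1->2]=1 ship[0->1]=1 prod=3 -> [9 6 4]
Step 3: demand=3,sold=3 ship[1->2]=1 ship[0->1]=1 prod=3 -> [11 6 2]
Step 4: demand=3,sold=2 ship[1->2]=1 ship[0->1]=1 prod=3 -> [13 6 1]
Step 5: demand=3,sold=1 ship[1->2]=1 ship[0->1]=1 prod=3 -> [15 6 1]
Step 6: demand=3,sold=1 ship[1->2]=1 ship[0->1]=1 prod=3 -> [17 6 1]
Step 7: demand=3,sold=1 ship[1->2]=1 ship[0->1]=1 prod=3 -> [19 6 1]
Step 8: demand=3,sold=1 ship[1->2]=1 ship[0->1]=1 prod=3 -> [21 6 1]
Step 9: demand=3,sold=1 ship[1->2]=1 ship[0->1]=1 prod=3 -> [23 6 1]
Step 10: demand=3,sold=1 ship[1->2]=1 ship[0->1]=1 prod=3 -> [25 6 1]
Step 11: demand=3,sold=1 ship[1->2]=1 ship[0->1]=1 prod=3 -> [27 6 1]
Step 12: demand=3,sold=1 ship[1->2]=1 ship[0->1]=1 prod=3 -> [29 6 1]
First stockout at step 4

4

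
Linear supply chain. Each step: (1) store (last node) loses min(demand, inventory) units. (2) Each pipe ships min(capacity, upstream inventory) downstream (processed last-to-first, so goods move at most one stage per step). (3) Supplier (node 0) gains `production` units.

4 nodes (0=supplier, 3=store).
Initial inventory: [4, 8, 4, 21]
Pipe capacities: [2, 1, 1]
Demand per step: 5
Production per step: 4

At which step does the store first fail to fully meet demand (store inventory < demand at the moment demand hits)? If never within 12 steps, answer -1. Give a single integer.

Step 1: demand=5,sold=5 ship[2->3]=1 ship[1->2]=1 ship[0->1]=2 prod=4 -> [6 9 4 17]
Step 2: demand=5,sold=5 ship[2->3]=1 ship[1->2]=1 ship[0->1]=2 prod=4 -> [8 10 4 13]
Step 3: demand=5,sold=5 ship[2->3]=1 ship[1->2]=1 ship[0->1]=2 prod=4 -> [10 11 4 9]
Step 4: demand=5,sold=5 ship[2->3]=1 ship[1->2]=1 ship[0->1]=2 prod=4 -> [12 12 4 5]
Step 5: demand=5,sold=5 ship[2->3]=1 ship[1->2]=1 ship[0->1]=2 prod=4 -> [14 13 4 1]
Step 6: demand=5,sold=1 ship[2->3]=1 ship[1->2]=1 ship[0->1]=2 prod=4 -> [16 14 4 1]
Step 7: demand=5,sold=1 ship[2->3]=1 ship[1->2]=1 ship[0->1]=2 prod=4 -> [18 15 4 1]
Step 8: demand=5,sold=1 ship[2->3]=1 ship[1->2]=1 ship[0->1]=2 prod=4 -> [20 16 4 1]
Step 9: demand=5,sold=1 ship[2->3]=1 ship[1->2]=1 ship[0->1]=2 prod=4 -> [22 17 4 1]
Step 10: demand=5,sold=1 ship[2->3]=1 ship[1->2]=1 ship[0->1]=2 prod=4 -> [24 18 4 1]
Step 11: demand=5,sold=1 ship[2->3]=1 ship[1->2]=1 ship[0->1]=2 prod=4 -> [26 19 4 1]
Step 12: demand=5,sold=1 ship[2->3]=1 ship[1->2]=1 ship[0->1]=2 prod=4 -> [28 20 4 1]
First stockout at step 6

6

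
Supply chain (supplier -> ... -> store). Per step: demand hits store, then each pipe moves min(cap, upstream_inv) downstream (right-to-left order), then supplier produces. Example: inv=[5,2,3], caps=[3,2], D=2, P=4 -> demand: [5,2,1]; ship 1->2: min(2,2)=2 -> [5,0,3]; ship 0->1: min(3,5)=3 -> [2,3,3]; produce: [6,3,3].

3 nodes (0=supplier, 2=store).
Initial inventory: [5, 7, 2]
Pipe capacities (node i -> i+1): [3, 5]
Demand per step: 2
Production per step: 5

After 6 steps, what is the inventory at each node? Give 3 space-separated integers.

Step 1: demand=2,sold=2 ship[1->2]=5 ship[0->1]=3 prod=5 -> inv=[7 5 5]
Step 2: demand=2,sold=2 ship[1->2]=5 ship[0->1]=3 prod=5 -> inv=[9 3 8]
Step 3: demand=2,sold=2 ship[1->2]=3 ship[0->1]=3 prod=5 -> inv=[11 3 9]
Step 4: demand=2,sold=2 ship[1->2]=3 ship[0->1]=3 prod=5 -> inv=[13 3 10]
Step 5: demand=2,sold=2 ship[1->2]=3 ship[0->1]=3 prod=5 -> inv=[15 3 11]
Step 6: demand=2,sold=2 ship[1->2]=3 ship[0->1]=3 prod=5 -> inv=[17 3 12]

17 3 12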